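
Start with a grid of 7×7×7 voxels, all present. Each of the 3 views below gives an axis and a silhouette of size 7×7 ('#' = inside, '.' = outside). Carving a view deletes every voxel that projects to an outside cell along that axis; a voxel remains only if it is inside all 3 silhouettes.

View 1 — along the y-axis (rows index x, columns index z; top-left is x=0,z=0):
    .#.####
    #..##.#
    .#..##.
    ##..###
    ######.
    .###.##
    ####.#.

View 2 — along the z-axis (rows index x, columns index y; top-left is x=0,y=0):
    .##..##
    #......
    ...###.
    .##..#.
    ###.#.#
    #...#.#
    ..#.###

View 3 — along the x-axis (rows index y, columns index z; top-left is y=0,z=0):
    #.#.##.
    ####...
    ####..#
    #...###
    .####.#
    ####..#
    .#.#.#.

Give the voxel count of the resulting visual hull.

remaining voxels: 68

full grid |V| = 343
step 1: project along y, AND mask (33/49) → |grid| = 231
step 2: project along z, AND mask (23/49) → |grid| = 113
step 3: project along x, AND mask (30/49) → |grid| = 68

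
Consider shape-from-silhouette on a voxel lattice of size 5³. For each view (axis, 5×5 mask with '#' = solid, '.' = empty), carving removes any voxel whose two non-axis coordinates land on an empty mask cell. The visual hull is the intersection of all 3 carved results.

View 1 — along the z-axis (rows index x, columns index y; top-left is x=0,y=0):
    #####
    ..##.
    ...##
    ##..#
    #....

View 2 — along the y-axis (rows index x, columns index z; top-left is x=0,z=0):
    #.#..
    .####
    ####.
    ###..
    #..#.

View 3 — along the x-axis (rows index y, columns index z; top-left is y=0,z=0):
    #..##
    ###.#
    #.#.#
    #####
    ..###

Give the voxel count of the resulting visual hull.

full grid |V| = 125
[1] z-view keeps 13 columns → grid now 65
[2] y-view keeps 15 columns → grid now 37
[3] x-view keeps 18 columns → grid now 27

voxel count = 27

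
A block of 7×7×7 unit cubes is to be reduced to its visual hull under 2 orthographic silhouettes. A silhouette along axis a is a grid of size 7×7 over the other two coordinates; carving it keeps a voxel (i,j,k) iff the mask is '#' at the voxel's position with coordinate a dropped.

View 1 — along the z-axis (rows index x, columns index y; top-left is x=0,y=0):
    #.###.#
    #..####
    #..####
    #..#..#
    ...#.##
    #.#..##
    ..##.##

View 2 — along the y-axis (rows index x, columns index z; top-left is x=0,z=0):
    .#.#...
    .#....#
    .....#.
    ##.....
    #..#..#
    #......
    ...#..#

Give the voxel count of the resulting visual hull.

before carving: 343 voxels (7×7×7)
after view 1 [z-axis, 29 of 49 cells solid] → remaining = 203
after view 2 [y-axis, 13 of 49 cells solid] → remaining = 52

52 voxels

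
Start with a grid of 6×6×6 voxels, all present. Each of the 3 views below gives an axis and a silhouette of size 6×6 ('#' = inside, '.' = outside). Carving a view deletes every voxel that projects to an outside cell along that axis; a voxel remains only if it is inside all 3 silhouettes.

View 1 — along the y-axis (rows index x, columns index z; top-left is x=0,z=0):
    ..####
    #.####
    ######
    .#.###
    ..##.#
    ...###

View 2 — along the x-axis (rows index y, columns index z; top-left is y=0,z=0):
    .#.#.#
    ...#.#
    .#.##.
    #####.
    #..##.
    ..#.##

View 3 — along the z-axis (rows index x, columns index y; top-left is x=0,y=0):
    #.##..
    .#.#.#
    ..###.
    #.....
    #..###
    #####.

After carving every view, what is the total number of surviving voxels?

initial block: 6^3 = 216
after view 1 [y-axis, 25 of 36 cells solid] → remaining = 150
after view 2 [x-axis, 19 of 36 cells solid] → remaining = 86
after view 3 [z-axis, 19 of 36 cells solid] → remaining = 47

remaining voxels: 47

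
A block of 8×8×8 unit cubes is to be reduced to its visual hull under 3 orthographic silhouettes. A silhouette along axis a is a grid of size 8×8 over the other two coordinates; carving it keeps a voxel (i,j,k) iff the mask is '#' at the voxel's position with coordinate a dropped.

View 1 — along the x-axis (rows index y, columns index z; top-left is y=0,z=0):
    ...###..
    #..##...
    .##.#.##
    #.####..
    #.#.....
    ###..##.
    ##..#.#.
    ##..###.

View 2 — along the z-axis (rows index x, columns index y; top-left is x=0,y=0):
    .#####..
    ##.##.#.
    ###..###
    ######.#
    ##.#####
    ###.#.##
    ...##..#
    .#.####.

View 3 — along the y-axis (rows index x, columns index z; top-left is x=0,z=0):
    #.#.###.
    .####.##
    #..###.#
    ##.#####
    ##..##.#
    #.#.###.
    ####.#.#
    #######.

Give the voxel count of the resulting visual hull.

before carving: 512 voxels (8×8×8)
V1 x: intersect with YZ mask (32 set) -- 256 left
V2 z: intersect with XY mask (44 set) -- 170 left
V3 y: intersect with XZ mask (46 set) -- 127 left

voxel count = 127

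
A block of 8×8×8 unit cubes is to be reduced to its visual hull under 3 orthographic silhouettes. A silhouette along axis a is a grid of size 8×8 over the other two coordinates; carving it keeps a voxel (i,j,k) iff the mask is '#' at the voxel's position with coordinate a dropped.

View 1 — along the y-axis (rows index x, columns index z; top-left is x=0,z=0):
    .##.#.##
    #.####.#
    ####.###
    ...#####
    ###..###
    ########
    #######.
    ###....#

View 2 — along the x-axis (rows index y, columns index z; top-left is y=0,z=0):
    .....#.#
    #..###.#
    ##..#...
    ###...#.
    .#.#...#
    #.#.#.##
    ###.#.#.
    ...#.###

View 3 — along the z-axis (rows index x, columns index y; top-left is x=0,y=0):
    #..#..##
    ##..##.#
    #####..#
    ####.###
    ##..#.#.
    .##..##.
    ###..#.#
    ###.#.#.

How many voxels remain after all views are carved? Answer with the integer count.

initial block: 8^3 = 512
[1] y-view keeps 48 columns → grid now 384
[2] x-view keeps 31 columns → grid now 187
[3] z-view keeps 40 columns → grid now 116

|visual hull| = 116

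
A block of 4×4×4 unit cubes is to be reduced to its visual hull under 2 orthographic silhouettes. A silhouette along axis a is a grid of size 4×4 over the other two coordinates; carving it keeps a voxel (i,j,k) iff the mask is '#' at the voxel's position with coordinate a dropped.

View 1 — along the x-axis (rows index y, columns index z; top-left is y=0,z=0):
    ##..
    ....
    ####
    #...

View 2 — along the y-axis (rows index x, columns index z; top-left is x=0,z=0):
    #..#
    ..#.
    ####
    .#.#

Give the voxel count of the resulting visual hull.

initial block: 4^3 = 64
after view 1 [x-axis, 7 of 16 cells solid] → remaining = 28
after view 2 [y-axis, 9 of 16 cells solid] → remaining = 15

voxel count = 15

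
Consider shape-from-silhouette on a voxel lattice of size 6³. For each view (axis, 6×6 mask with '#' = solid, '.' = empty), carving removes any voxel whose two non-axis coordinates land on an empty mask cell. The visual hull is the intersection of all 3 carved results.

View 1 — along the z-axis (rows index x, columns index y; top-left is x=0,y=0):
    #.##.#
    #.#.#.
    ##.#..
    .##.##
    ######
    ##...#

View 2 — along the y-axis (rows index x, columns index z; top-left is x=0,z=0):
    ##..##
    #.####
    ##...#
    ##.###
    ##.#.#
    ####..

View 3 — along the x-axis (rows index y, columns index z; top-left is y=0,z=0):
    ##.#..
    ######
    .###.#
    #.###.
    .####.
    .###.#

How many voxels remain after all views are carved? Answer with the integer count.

before carving: 216 voxels (6×6×6)
[1] z-view keeps 23 columns → grid now 138
[2] y-view keeps 25 columns → grid now 96
[3] x-view keeps 25 columns → grid now 63

63 voxels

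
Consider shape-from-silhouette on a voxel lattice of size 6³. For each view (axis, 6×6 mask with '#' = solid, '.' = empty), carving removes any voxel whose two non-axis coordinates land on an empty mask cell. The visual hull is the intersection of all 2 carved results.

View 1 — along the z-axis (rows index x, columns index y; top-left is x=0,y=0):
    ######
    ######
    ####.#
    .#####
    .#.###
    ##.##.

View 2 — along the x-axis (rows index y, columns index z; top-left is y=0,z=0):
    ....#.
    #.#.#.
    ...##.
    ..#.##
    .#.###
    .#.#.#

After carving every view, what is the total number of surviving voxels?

full grid |V| = 216
[1] z-view keeps 30 columns → grid now 180
[2] x-view keeps 16 columns → grid now 83

83 voxels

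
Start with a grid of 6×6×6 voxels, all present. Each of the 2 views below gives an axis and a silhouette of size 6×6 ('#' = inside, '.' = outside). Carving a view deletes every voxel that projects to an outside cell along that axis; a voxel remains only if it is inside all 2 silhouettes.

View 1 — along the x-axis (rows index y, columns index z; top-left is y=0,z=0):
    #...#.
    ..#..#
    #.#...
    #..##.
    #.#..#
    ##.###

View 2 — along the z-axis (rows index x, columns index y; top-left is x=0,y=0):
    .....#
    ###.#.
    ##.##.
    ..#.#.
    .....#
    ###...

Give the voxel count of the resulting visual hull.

voxel count = 40

start: 6×6×6 = 216 voxels
  1. axis=0 (YZ plane), |mask|=17  ⇒  voxels=102
  2. axis=2 (XY plane), |mask|=15  ⇒  voxels=40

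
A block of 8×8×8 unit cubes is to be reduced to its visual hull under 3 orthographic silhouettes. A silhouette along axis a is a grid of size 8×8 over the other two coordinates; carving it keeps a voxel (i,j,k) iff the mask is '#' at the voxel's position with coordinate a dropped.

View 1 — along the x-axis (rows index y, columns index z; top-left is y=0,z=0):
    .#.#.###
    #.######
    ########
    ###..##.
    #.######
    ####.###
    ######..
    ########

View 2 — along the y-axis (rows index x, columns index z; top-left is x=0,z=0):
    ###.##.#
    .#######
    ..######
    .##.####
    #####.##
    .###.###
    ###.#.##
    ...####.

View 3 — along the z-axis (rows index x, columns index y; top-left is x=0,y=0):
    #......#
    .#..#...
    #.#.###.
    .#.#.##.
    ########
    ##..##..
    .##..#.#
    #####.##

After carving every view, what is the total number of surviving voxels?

remaining voxels: 176

start: 8×8×8 = 512 voxels
[1] x-view keeps 53 columns → grid now 424
[2] y-view keeps 48 columns → grid now 315
[3] z-view keeps 36 columns → grid now 176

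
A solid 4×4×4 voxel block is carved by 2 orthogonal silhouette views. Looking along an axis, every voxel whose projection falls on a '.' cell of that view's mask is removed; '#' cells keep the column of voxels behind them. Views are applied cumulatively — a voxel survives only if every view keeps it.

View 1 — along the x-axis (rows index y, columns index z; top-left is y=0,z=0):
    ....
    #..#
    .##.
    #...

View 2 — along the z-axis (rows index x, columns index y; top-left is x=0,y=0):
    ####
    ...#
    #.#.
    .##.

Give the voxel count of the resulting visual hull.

initial block: 4^3 = 64
[1] x-view keeps 5 columns → grid now 20
[2] z-view keeps 9 columns → grid now 12

12 voxels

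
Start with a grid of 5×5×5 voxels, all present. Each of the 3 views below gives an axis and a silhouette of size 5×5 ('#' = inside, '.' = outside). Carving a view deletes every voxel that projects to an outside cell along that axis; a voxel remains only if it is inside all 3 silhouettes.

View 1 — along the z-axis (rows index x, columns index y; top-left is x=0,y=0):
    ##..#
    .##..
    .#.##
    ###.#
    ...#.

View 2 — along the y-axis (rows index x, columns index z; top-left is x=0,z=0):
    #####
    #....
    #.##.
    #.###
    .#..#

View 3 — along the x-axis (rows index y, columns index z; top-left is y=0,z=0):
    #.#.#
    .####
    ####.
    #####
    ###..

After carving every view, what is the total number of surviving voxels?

|visual hull| = 31

before carving: 125 voxels (5×5×5)
after view 1 [z-axis, 13 of 25 cells solid] → remaining = 65
after view 2 [y-axis, 15 of 25 cells solid] → remaining = 44
after view 3 [x-axis, 19 of 25 cells solid] → remaining = 31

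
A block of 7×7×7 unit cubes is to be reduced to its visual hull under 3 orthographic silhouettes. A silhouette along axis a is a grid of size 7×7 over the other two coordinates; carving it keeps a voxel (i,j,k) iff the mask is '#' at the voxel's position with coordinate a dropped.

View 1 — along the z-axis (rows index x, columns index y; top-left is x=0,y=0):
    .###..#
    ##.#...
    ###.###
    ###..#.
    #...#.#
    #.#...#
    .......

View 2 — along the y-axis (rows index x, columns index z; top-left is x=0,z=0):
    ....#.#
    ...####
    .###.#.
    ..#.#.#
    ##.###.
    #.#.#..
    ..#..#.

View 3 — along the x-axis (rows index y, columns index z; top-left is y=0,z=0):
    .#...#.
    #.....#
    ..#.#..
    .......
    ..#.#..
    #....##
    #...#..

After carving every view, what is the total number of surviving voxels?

voxel count = 23

start: 7×7×7 = 343 voxels
step 1: project along z, AND mask (23/49) → |grid| = 161
step 2: project along y, AND mask (23/49) → |grid| = 80
step 3: project along x, AND mask (13/49) → |grid| = 23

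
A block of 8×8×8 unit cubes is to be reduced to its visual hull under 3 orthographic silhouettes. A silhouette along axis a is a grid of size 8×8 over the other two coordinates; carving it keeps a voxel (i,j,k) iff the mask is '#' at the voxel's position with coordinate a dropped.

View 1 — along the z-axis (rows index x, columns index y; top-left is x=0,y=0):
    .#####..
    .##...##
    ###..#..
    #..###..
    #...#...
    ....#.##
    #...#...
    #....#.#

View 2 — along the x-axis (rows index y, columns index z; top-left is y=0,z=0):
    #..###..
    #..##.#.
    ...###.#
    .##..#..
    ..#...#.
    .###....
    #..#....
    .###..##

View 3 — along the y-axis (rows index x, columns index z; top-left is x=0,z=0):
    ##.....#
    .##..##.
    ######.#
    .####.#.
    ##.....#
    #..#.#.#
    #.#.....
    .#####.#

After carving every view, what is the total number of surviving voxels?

voxel count = 49

initial block: 8^3 = 512
  1. axis=2 (XY plane), |mask|=27  ⇒  voxels=216
  2. axis=0 (YZ plane), |mask|=27  ⇒  voxels=91
  3. axis=1 (XZ plane), |mask|=34  ⇒  voxels=49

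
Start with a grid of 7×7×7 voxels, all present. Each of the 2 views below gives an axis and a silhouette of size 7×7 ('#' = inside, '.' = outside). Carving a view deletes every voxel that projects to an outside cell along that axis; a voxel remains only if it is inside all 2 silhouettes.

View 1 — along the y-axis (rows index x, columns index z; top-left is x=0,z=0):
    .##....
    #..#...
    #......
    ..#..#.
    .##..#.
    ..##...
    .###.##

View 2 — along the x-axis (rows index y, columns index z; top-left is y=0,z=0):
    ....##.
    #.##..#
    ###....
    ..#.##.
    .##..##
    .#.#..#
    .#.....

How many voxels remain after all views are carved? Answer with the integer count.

initial block: 7^3 = 343
after view 1 [y-axis, 17 of 49 cells solid] → remaining = 119
after view 2 [x-axis, 20 of 49 cells solid] → remaining = 54

54 voxels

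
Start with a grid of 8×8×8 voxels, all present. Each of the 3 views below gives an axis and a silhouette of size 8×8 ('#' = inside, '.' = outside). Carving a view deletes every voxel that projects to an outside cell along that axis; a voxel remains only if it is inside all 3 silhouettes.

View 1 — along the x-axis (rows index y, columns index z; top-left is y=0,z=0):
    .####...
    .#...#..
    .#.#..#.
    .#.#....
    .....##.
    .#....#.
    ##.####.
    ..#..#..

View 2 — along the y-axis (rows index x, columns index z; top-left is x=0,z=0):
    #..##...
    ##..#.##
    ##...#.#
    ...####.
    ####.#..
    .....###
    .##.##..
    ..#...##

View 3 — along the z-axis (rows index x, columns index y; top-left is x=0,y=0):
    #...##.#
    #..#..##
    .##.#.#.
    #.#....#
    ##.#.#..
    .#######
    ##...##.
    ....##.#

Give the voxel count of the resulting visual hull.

|visual hull| = 49

start: 8×8×8 = 512 voxels
carve view 1 (along x, YZ-mask fill 23/64): 184 voxels remain
carve view 2 (along y, XZ-mask fill 31/64): 90 voxels remain
carve view 3 (along z, XY-mask fill 33/64): 49 voxels remain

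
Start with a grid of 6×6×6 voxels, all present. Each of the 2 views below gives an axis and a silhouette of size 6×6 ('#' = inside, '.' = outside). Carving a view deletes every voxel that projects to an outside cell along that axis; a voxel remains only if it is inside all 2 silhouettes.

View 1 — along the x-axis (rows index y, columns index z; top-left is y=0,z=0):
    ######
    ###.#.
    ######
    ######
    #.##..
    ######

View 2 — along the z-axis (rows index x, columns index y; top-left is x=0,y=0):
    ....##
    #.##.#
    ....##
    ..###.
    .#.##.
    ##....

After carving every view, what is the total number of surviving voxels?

remaining voxels: 80

start: 6×6×6 = 216 voxels
[1] x-view keeps 31 columns → grid now 186
[2] z-view keeps 16 columns → grid now 80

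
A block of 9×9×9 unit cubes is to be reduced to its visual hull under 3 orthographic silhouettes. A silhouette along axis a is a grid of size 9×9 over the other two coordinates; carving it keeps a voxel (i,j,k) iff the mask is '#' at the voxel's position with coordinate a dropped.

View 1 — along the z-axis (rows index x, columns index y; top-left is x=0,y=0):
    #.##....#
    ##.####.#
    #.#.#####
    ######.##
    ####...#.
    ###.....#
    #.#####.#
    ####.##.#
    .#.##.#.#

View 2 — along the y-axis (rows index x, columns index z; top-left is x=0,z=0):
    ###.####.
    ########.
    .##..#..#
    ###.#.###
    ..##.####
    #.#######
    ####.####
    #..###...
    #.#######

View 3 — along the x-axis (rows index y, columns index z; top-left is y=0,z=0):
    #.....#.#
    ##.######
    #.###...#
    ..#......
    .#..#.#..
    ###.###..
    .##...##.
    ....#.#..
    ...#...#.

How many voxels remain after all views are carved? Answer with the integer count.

remaining voxels: 143

initial block: 9^3 = 729
after view 1 [z-axis, 54 of 81 cells solid] → remaining = 486
after view 2 [y-axis, 60 of 81 cells solid] → remaining = 354
after view 3 [x-axis, 34 of 81 cells solid] → remaining = 143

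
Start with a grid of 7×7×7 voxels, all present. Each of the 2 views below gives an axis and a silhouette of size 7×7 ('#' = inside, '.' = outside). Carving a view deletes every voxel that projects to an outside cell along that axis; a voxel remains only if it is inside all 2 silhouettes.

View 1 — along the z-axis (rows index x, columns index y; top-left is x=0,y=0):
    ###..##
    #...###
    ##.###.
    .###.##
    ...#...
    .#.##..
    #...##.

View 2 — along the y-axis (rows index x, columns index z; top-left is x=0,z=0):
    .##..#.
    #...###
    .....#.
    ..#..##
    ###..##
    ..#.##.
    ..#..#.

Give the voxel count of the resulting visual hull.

remaining voxels: 71

before carving: 343 voxels (7×7×7)
V1 z: intersect with XY mask (26 set) -- 182 left
V2 y: intersect with XZ mask (21 set) -- 71 left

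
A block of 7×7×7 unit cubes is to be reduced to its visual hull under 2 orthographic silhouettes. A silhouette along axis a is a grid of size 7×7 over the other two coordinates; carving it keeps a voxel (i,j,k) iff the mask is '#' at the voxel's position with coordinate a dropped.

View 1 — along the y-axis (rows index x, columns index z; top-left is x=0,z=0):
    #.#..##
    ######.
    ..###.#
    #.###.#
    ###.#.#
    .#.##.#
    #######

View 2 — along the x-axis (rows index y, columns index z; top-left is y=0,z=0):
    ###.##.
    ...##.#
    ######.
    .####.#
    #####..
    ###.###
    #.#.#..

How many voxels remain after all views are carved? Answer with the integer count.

initial block: 7^3 = 343
after view 1 [y-axis, 35 of 49 cells solid] → remaining = 245
after view 2 [x-axis, 33 of 49 cells solid] → remaining = 170

voxel count = 170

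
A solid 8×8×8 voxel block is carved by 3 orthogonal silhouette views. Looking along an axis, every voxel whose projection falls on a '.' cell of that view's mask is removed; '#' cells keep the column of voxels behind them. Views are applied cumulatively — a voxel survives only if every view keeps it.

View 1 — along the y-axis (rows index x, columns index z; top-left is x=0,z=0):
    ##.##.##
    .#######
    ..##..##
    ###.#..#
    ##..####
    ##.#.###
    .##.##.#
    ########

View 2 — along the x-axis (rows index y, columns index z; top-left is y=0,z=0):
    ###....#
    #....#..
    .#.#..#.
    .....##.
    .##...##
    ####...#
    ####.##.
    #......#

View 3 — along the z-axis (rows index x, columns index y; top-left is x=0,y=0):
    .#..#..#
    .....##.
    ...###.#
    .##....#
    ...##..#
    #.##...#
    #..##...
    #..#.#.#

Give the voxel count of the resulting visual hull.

|visual hull| = 64

start: 8×8×8 = 512 voxels
  1. axis=1 (XZ plane), |mask|=47  ⇒  voxels=376
  2. axis=0 (YZ plane), |mask|=28  ⇒  voxels=166
  3. axis=2 (XY plane), |mask|=26  ⇒  voxels=64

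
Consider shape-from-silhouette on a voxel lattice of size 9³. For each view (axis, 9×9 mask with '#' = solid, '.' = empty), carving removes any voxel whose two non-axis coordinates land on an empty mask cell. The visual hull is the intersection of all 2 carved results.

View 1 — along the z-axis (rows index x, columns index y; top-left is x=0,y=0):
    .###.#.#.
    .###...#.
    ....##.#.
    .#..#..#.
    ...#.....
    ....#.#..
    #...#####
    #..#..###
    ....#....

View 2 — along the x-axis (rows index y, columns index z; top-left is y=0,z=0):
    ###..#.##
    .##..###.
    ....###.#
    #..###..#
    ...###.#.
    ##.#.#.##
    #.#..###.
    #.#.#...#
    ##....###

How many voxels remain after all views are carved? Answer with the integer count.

voxel count = 142

start: 9×9×9 = 729 voxels
step 1: project along z, AND mask (30/81) → |grid| = 270
step 2: project along x, AND mask (44/81) → |grid| = 142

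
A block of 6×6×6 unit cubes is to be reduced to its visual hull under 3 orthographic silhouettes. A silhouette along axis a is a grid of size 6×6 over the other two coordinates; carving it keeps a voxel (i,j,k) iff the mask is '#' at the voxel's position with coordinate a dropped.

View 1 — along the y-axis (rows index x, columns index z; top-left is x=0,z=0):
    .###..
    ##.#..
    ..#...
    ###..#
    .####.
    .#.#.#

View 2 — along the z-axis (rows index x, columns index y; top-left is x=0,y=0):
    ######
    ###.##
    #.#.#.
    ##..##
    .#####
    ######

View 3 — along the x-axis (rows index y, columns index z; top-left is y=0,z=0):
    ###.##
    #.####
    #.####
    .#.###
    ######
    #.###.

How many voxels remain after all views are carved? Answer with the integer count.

remaining voxels: 69

initial block: 6^3 = 216
after view 1 [y-axis, 18 of 36 cells solid] → remaining = 108
after view 2 [z-axis, 29 of 36 cells solid] → remaining = 90
after view 3 [x-axis, 29 of 36 cells solid] → remaining = 69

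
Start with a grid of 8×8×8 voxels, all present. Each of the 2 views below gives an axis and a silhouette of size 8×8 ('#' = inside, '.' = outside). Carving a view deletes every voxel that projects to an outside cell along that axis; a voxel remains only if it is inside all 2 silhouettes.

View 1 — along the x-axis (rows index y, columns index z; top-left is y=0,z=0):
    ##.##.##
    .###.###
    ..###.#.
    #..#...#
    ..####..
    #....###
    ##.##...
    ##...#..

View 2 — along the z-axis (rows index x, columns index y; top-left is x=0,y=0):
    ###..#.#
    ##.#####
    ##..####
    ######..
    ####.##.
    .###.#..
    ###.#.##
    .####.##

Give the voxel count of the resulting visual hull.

voxel count = 202

full grid |V| = 512
carve view 1 (along x, YZ-mask fill 34/64): 272 voxels remain
carve view 2 (along z, XY-mask fill 46/64): 202 voxels remain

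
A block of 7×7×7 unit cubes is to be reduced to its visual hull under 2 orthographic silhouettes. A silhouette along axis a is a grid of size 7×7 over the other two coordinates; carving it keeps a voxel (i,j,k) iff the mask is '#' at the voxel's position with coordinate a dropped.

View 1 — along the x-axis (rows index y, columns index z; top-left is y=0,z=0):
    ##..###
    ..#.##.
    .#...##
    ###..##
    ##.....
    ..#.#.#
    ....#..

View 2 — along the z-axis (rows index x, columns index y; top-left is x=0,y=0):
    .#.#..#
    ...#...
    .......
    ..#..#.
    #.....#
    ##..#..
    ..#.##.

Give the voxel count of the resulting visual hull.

start: 7×7×7 = 343 voxels
[1] x-view keeps 22 columns → grid now 154
[2] z-view keeps 14 columns → grid now 44

remaining voxels: 44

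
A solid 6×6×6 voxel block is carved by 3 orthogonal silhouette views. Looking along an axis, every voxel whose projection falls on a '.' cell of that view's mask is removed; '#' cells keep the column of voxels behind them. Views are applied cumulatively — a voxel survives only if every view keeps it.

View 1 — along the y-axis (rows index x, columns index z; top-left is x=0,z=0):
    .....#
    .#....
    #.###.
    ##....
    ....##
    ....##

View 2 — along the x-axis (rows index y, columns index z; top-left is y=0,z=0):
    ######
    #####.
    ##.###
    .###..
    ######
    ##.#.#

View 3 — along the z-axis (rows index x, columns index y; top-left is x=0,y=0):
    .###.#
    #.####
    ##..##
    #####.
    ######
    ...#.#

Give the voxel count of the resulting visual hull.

before carving: 216 voxels (6×6×6)
carve view 1 (along y, XZ-mask fill 12/36): 72 voxels remain
carve view 2 (along x, YZ-mask fill 29/36): 56 voxels remain
carve view 3 (along z, XY-mask fill 26/36): 39 voxels remain

voxel count = 39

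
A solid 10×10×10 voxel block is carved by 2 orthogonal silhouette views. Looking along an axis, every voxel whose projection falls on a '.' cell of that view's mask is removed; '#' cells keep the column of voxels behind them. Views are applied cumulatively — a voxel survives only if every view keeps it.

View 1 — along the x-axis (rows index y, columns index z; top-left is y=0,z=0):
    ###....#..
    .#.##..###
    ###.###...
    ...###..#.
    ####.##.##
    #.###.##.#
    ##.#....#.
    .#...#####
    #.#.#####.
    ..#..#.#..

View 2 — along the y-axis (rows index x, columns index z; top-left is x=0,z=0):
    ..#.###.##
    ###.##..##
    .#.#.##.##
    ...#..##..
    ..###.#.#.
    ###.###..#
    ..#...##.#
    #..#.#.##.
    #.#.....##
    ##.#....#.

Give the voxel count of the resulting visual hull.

voxel count = 279

before carving: 1000 voxels (10×10×10)
step 1: project along x, AND mask (55/100) → |grid| = 550
step 2: project along y, AND mask (51/100) → |grid| = 279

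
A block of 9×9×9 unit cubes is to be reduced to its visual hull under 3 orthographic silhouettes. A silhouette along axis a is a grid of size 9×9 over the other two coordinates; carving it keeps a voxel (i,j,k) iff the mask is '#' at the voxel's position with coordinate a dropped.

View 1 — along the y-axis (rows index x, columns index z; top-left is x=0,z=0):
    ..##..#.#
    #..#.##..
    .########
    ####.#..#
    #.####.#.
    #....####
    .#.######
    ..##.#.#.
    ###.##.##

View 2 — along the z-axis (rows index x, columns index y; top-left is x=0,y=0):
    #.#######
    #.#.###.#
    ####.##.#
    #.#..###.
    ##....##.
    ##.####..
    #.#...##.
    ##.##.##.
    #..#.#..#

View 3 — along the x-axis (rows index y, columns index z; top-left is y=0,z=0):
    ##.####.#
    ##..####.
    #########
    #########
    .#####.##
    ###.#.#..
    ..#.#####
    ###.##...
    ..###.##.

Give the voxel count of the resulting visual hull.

|visual hull| = 197

full grid |V| = 729
carve view 1 (along y, XZ-mask fill 51/81): 459 voxels remain
carve view 2 (along z, XY-mask fill 50/81): 276 voxels remain
carve view 3 (along x, YZ-mask fill 59/81): 197 voxels remain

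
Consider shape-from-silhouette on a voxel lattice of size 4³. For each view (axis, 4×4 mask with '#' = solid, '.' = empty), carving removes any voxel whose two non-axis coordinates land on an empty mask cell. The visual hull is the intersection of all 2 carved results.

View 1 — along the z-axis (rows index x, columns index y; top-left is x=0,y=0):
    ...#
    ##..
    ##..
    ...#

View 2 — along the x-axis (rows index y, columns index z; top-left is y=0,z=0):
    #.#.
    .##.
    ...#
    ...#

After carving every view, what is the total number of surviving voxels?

initial block: 4^3 = 64
step 1: project along z, AND mask (6/16) → |grid| = 24
step 2: project along x, AND mask (6/16) → |grid| = 10

10 voxels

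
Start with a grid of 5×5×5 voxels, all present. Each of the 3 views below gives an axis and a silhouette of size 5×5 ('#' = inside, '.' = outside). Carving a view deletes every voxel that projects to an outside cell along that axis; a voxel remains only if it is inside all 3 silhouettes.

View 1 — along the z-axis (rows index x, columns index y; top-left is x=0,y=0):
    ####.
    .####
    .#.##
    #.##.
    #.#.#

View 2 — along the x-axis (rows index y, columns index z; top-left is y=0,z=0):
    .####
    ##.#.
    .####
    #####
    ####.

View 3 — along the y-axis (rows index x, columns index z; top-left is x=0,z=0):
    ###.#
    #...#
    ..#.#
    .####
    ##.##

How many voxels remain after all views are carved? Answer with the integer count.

41 voxels

full grid |V| = 125
[1] z-view keeps 17 columns → grid now 85
[2] x-view keeps 20 columns → grid now 69
[3] y-view keeps 16 columns → grid now 41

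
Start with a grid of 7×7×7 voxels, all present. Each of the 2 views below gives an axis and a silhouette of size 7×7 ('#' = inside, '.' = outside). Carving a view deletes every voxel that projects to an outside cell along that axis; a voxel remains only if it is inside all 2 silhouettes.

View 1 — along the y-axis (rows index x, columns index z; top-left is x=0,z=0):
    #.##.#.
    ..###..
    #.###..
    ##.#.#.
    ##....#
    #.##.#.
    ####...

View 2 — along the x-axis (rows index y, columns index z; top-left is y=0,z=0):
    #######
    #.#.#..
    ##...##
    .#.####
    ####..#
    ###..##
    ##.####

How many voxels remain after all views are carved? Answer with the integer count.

start: 7×7×7 = 343 voxels
step 1: project along y, AND mask (26/49) → |grid| = 182
step 2: project along x, AND mask (35/49) → |grid| = 127

remaining voxels: 127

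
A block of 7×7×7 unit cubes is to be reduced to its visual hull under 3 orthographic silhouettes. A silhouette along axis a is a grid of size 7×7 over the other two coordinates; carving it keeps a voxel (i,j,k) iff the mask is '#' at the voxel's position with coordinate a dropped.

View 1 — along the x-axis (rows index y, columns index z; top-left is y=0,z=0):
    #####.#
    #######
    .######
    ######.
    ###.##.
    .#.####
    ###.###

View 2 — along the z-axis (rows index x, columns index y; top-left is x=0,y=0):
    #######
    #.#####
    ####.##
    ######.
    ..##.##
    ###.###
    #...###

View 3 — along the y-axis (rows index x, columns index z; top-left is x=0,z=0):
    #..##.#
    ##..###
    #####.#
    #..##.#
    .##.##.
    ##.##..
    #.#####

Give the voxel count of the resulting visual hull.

start: 7×7×7 = 343 voxels
V1 x: intersect with YZ mask (41 set) -- 287 left
V2 z: intersect with XY mask (39 set) -- 226 left
V3 y: intersect with XZ mask (33 set) -- 150 left

remaining voxels: 150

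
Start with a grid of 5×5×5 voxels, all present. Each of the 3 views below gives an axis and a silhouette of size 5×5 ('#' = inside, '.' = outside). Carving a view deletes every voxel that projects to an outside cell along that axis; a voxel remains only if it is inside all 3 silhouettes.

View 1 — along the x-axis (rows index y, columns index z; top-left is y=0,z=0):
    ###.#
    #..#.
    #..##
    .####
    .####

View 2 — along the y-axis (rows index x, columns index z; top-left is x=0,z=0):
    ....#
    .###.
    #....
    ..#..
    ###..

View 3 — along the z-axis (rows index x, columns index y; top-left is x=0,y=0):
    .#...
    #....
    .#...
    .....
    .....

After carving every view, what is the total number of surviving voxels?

full grid |V| = 125
V1 x: intersect with YZ mask (17 set) -- 85 left
V2 y: intersect with XZ mask (9 set) -- 29 left
V3 z: intersect with XY mask (3 set) -- 3 left

voxel count = 3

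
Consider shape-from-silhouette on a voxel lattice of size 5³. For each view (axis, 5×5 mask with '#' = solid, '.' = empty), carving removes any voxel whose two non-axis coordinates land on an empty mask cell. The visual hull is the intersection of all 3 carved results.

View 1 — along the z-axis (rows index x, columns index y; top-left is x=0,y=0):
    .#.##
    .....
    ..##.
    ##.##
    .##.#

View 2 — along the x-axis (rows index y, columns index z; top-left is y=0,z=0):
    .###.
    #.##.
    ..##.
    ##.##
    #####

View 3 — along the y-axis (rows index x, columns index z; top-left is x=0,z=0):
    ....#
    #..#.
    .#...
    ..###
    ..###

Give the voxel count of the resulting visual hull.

|visual hull| = 19

initial block: 5^3 = 125
step 1: project along z, AND mask (12/25) → |grid| = 60
step 2: project along x, AND mask (17/25) → |grid| = 43
step 3: project along y, AND mask (10/25) → |grid| = 19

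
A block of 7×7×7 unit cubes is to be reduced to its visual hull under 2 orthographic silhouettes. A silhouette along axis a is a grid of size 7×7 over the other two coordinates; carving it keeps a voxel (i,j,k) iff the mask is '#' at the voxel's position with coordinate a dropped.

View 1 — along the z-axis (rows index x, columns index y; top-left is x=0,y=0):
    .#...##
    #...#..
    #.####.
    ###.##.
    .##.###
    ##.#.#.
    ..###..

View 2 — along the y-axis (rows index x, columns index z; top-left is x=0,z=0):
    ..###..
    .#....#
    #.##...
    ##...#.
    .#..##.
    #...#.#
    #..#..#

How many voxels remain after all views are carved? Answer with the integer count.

79 voxels

initial block: 7^3 = 343
carve view 1 (along z, XY-mask fill 27/49): 189 voxels remain
carve view 2 (along y, XZ-mask fill 20/49): 79 voxels remain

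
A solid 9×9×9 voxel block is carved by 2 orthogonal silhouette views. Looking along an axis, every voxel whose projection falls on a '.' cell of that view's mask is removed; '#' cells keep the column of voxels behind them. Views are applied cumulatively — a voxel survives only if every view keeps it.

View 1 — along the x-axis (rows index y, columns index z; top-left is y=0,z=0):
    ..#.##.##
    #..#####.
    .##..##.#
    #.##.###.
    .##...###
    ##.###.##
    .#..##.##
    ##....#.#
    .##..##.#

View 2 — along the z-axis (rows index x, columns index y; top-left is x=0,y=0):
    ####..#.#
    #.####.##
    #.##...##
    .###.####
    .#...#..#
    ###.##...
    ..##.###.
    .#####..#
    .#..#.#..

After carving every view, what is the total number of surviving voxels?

|visual hull| = 255

full grid |V| = 729
V1 x: intersect with YZ mask (48 set) -- 432 left
V2 z: intersect with XY mask (47 set) -- 255 left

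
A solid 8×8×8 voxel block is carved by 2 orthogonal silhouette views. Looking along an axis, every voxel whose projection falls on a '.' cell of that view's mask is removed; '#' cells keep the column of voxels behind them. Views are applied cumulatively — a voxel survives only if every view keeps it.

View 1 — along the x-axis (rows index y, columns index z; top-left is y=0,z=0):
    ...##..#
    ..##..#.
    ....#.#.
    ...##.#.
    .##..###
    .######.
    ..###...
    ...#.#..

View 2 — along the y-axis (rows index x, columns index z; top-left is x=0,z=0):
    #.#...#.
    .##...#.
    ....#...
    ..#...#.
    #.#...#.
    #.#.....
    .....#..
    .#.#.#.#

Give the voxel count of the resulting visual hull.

voxel count = 63

full grid |V| = 512
V1 x: intersect with YZ mask (27 set) -- 216 left
V2 y: intersect with XZ mask (19 set) -- 63 left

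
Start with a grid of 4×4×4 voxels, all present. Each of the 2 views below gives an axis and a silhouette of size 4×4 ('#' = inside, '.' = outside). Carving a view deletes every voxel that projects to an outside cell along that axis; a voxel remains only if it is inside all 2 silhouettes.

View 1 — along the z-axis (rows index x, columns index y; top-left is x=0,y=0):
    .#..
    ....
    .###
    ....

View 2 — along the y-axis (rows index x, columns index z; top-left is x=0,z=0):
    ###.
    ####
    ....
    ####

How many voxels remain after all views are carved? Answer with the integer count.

full grid |V| = 64
carve view 1 (along z, XY-mask fill 4/16): 16 voxels remain
carve view 2 (along y, XZ-mask fill 11/16): 3 voxels remain

remaining voxels: 3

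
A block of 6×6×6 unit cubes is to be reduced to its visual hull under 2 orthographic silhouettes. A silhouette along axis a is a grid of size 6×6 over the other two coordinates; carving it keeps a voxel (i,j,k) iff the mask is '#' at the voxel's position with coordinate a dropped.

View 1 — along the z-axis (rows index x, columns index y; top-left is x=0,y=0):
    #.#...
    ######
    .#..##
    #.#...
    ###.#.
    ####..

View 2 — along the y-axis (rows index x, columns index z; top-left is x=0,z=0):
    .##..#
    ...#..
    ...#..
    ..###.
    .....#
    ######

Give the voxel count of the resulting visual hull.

49 voxels

before carving: 216 voxels (6×6×6)
after view 1 [z-axis, 21 of 36 cells solid] → remaining = 126
after view 2 [y-axis, 15 of 36 cells solid] → remaining = 49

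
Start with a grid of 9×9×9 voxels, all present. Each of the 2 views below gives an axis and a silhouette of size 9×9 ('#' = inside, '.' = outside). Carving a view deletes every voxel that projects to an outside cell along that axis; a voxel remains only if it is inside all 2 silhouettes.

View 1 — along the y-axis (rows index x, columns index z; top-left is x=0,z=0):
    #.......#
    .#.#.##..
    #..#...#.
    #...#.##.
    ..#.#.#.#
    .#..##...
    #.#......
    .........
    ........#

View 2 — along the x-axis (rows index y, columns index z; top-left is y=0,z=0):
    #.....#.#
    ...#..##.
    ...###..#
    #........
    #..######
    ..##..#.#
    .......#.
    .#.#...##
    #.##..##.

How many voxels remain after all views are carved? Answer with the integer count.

full grid |V| = 729
step 1: project along y, AND mask (23/81) → |grid| = 207
step 2: project along x, AND mask (32/81) → |grid| = 84

remaining voxels: 84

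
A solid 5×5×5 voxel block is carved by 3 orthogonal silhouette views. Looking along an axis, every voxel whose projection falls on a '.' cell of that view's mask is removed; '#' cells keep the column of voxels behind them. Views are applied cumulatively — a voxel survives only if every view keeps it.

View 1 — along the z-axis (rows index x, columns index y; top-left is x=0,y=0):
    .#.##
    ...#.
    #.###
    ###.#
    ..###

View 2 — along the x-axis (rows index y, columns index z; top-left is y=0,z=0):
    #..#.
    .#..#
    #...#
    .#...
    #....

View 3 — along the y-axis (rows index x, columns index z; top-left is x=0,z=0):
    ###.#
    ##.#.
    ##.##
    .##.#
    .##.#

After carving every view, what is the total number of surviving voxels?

|visual hull| = 16

initial block: 5^3 = 125
V1 z: intersect with XY mask (15 set) -- 75 left
V2 x: intersect with YZ mask (8 set) -- 22 left
V3 y: intersect with XZ mask (17 set) -- 16 left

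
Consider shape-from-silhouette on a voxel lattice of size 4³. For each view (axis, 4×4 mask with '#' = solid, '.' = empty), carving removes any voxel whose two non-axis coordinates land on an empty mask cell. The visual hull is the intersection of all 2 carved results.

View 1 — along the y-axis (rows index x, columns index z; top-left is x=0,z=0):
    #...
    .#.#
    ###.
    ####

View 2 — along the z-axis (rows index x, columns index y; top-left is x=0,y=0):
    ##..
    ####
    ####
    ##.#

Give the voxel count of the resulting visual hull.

initial block: 4^3 = 64
  1. axis=1 (XZ plane), |mask|=10  ⇒  voxels=40
  2. axis=2 (XY plane), |mask|=13  ⇒  voxels=34

voxel count = 34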